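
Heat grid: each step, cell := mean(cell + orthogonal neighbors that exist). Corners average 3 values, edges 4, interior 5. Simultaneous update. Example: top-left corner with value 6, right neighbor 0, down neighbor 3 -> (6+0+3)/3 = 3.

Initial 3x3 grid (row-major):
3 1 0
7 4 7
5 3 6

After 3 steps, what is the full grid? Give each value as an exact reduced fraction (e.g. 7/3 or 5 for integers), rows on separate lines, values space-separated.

Answer: 7999/2160 12247/3600 7429/2160
59963/14400 12353/3000 18971/4800
1121/240 32819/7200 9839/2160

Derivation:
After step 1:
  11/3 2 8/3
  19/4 22/5 17/4
  5 9/2 16/3
After step 2:
  125/36 191/60 107/36
  1069/240 199/50 333/80
  19/4 577/120 169/36
After step 3:
  7999/2160 12247/3600 7429/2160
  59963/14400 12353/3000 18971/4800
  1121/240 32819/7200 9839/2160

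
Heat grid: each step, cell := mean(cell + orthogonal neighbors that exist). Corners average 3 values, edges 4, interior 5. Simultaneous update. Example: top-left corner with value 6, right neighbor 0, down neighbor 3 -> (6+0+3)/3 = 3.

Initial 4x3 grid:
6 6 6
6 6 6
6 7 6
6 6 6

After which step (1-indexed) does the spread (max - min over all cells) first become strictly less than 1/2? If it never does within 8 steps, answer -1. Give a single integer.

Step 1: max=25/4, min=6, spread=1/4
  -> spread < 1/2 first at step 1
Step 2: max=623/100, min=6, spread=23/100
Step 3: max=29611/4800, min=2413/400, spread=131/960
Step 4: max=265751/43200, min=43591/7200, spread=841/8640
Step 5: max=106222051/17280000, min=8733373/1440000, spread=56863/691200
Step 6: max=954654341/155520000, min=78749543/12960000, spread=386393/6220800
Step 7: max=381641723131/62208000000, min=31524358813/5184000000, spread=26795339/497664000
Step 8: max=22878695714129/3732480000000, min=1893326149667/311040000000, spread=254051069/5971968000

Answer: 1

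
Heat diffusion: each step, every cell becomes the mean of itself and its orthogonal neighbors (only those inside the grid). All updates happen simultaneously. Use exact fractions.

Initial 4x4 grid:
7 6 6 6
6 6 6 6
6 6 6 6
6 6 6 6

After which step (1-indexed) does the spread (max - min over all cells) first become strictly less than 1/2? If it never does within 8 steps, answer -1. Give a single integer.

Step 1: max=19/3, min=6, spread=1/3
  -> spread < 1/2 first at step 1
Step 2: max=113/18, min=6, spread=5/18
Step 3: max=1337/216, min=6, spread=41/216
Step 4: max=39923/6480, min=6, spread=1043/6480
Step 5: max=1191953/194400, min=6, spread=25553/194400
Step 6: max=35663459/5832000, min=108079/18000, spread=645863/5832000
Step 7: max=1067401691/174960000, min=720971/120000, spread=16225973/174960000
Step 8: max=31970277983/5248800000, min=324701/54000, spread=409340783/5248800000

Answer: 1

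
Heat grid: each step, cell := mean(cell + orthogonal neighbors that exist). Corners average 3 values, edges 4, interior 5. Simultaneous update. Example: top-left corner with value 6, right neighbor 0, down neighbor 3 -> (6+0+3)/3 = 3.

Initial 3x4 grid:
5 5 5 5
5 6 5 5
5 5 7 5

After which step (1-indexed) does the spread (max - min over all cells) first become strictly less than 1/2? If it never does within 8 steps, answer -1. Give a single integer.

Step 1: max=23/4, min=5, spread=3/4
Step 2: max=1351/240, min=5, spread=151/240
Step 3: max=11761/2160, min=1847/360, spread=679/2160
  -> spread < 1/2 first at step 3
Step 4: max=1169341/216000, min=112061/21600, spread=48731/216000
Step 5: max=5211923/972000, min=13494883/2592000, spread=242147/1555200
Step 6: max=519188747/97200000, min=339054073/64800000, spread=848611/7776000
Step 7: max=37263168781/6998400000, min=48911980783/9331200000, spread=92669311/1119744000
Step 8: max=2230522014779/419904000000, min=2941477729997/559872000000, spread=781238953/13436928000

Answer: 3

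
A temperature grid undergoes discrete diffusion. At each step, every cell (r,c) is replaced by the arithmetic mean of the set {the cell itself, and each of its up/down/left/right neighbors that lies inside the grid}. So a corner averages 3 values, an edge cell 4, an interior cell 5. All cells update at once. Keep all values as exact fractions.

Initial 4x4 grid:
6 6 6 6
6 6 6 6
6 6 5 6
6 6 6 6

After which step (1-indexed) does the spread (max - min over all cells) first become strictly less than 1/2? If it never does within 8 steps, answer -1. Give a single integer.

Answer: 1

Derivation:
Step 1: max=6, min=23/4, spread=1/4
  -> spread < 1/2 first at step 1
Step 2: max=6, min=289/50, spread=11/50
Step 3: max=6, min=14033/2400, spread=367/2400
Step 4: max=3587/600, min=63229/10800, spread=1337/10800
Step 5: max=107531/18000, min=1902331/324000, spread=33227/324000
Step 6: max=643951/108000, min=57105673/9720000, spread=849917/9720000
Step 7: max=9651467/1620000, min=1715885653/291600000, spread=21378407/291600000
Step 8: max=2892311657/486000000, min=51521537629/8748000000, spread=540072197/8748000000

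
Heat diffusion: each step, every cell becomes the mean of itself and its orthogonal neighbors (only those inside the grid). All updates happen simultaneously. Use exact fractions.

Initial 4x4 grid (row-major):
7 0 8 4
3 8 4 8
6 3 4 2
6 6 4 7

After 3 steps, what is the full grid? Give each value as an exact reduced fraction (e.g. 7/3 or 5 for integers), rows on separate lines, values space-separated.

Answer: 9761/2160 36599/7200 34759/7200 5927/1080
9131/1800 27203/6000 3163/600 35119/7200
2887/600 1029/200 5437/1200 36287/7200
1909/360 5759/1200 17881/3600 9899/2160

Derivation:
After step 1:
  10/3 23/4 4 20/3
  6 18/5 32/5 9/2
  9/2 27/5 17/5 21/4
  6 19/4 21/4 13/3
After step 2:
  181/36 1001/240 1369/240 91/18
  523/120 543/100 219/50 1369/240
  219/40 433/100 257/50 1049/240
  61/12 107/20 133/30 89/18
After step 3:
  9761/2160 36599/7200 34759/7200 5927/1080
  9131/1800 27203/6000 3163/600 35119/7200
  2887/600 1029/200 5437/1200 36287/7200
  1909/360 5759/1200 17881/3600 9899/2160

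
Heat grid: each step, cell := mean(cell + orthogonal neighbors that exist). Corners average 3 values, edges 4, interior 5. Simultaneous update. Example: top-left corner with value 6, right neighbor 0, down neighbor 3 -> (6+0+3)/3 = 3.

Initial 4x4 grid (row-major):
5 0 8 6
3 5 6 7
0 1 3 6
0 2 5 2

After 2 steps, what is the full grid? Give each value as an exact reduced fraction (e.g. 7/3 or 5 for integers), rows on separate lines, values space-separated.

After step 1:
  8/3 9/2 5 7
  13/4 3 29/5 25/4
  1 11/5 21/5 9/2
  2/3 2 3 13/3
After step 2:
  125/36 91/24 223/40 73/12
  119/48 15/4 97/20 471/80
  427/240 62/25 197/50 1157/240
  11/9 59/30 203/60 71/18

Answer: 125/36 91/24 223/40 73/12
119/48 15/4 97/20 471/80
427/240 62/25 197/50 1157/240
11/9 59/30 203/60 71/18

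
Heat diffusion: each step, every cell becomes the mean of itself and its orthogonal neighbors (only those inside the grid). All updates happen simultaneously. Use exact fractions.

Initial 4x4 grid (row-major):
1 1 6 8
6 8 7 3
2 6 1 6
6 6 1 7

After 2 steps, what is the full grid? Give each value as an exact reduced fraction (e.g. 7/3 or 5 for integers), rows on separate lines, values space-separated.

Answer: 131/36 533/120 121/24 103/18
1051/240 469/100 263/50 251/48
1111/240 483/100 109/25 1147/240
173/36 533/120 521/120 38/9

Derivation:
After step 1:
  8/3 4 11/2 17/3
  17/4 28/5 5 6
  5 23/5 21/5 17/4
  14/3 19/4 15/4 14/3
After step 2:
  131/36 533/120 121/24 103/18
  1051/240 469/100 263/50 251/48
  1111/240 483/100 109/25 1147/240
  173/36 533/120 521/120 38/9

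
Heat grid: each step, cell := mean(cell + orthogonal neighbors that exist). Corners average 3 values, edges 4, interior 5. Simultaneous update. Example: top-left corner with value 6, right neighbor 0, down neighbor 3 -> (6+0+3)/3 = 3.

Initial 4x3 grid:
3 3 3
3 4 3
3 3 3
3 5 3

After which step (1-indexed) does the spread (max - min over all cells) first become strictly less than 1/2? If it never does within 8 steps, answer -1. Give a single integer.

Step 1: max=11/3, min=3, spread=2/3
Step 2: max=433/120, min=249/80, spread=119/240
  -> spread < 1/2 first at step 2
Step 3: max=7471/2160, min=1127/360, spread=709/2160
Step 4: max=1481377/432000, min=909473/288000, spread=46867/172800
Step 5: max=13164257/3888000, min=8255443/2592000, spread=312437/1555200
Step 6: max=5242573897/1555200000, min=3315769673/1036800000, spread=21513551/124416000
Step 7: max=312610200323/93312000000, min=200101708507/62208000000, spread=199322201/1492992000
Step 8: max=18706182584257/5598720000000, min=12036691677713/3732480000000, spread=10418321083/89579520000

Answer: 2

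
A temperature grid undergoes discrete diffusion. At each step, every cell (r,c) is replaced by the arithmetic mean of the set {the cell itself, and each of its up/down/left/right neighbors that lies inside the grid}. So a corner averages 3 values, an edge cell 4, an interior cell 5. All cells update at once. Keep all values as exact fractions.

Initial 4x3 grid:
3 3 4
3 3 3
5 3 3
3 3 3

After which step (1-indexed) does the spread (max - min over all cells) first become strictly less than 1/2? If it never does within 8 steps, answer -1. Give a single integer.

Answer: 3

Derivation:
Step 1: max=11/3, min=3, spread=2/3
Step 2: max=211/60, min=3, spread=31/60
Step 3: max=1831/540, min=7493/2400, spread=5803/21600
  -> spread < 1/2 first at step 3
Step 4: max=359909/108000, min=68213/21600, spread=4711/27000
Step 5: max=3207479/972000, min=6890497/2160000, spread=2135107/19440000
Step 6: max=318704261/97200000, min=623601497/194400000, spread=552281/7776000
Step 7: max=5716231357/1749600000, min=90059550437/27993600000, spread=56006051/1119744000
Step 8: max=570024024133/174960000000, min=2255072288657/699840000000, spread=200190463/5598720000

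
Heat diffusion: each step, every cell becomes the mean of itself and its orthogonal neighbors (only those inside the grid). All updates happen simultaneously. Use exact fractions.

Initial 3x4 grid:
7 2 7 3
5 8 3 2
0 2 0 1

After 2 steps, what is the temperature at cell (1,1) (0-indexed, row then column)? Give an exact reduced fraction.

Answer: 43/10

Derivation:
Step 1: cell (1,1) = 4
Step 2: cell (1,1) = 43/10
Full grid after step 2:
  47/9 221/48 71/16 10/3
  4 43/10 31/10 45/16
  59/18 31/12 9/4 19/12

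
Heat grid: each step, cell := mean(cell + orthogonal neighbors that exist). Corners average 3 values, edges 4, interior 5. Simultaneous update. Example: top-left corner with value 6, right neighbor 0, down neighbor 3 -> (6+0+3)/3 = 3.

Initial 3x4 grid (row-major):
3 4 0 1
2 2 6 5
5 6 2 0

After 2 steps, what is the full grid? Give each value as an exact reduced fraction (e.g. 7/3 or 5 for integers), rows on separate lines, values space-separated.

After step 1:
  3 9/4 11/4 2
  3 4 3 3
  13/3 15/4 7/2 7/3
After step 2:
  11/4 3 5/2 31/12
  43/12 16/5 13/4 31/12
  133/36 187/48 151/48 53/18

Answer: 11/4 3 5/2 31/12
43/12 16/5 13/4 31/12
133/36 187/48 151/48 53/18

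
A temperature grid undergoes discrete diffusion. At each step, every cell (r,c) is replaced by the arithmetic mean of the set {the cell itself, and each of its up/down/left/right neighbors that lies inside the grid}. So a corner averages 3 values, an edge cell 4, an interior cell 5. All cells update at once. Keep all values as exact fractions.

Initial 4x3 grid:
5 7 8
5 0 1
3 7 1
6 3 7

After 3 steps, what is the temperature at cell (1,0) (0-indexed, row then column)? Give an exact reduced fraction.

Step 1: cell (1,0) = 13/4
Step 2: cell (1,0) = 109/24
Step 3: cell (1,0) = 929/225
Full grid after step 3:
  1021/216 1307/300 953/216
  929/225 2137/500 13489/3600
  2659/600 22789/6000 14429/3600
  3091/720 64391/14400 8473/2160

Answer: 929/225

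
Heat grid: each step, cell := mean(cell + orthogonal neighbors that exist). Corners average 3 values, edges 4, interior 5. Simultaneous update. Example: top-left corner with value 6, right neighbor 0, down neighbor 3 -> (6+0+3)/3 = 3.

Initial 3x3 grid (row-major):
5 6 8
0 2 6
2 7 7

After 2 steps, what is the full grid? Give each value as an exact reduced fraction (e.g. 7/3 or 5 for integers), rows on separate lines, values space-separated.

Answer: 67/18 1187/240 53/9
787/240 439/100 1397/240
13/4 551/120 203/36

Derivation:
After step 1:
  11/3 21/4 20/3
  9/4 21/5 23/4
  3 9/2 20/3
After step 2:
  67/18 1187/240 53/9
  787/240 439/100 1397/240
  13/4 551/120 203/36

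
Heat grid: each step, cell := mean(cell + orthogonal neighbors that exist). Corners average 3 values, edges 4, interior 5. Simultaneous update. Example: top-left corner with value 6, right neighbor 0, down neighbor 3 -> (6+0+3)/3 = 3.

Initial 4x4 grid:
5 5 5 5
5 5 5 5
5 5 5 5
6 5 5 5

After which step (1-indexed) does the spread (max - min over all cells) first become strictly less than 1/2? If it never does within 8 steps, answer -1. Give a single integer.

Step 1: max=16/3, min=5, spread=1/3
  -> spread < 1/2 first at step 1
Step 2: max=95/18, min=5, spread=5/18
Step 3: max=1121/216, min=5, spread=41/216
Step 4: max=33443/6480, min=5, spread=1043/6480
Step 5: max=997553/194400, min=5, spread=25553/194400
Step 6: max=29831459/5832000, min=90079/18000, spread=645863/5832000
Step 7: max=892441691/174960000, min=600971/120000, spread=16225973/174960000
Step 8: max=26721477983/5248800000, min=270701/54000, spread=409340783/5248800000

Answer: 1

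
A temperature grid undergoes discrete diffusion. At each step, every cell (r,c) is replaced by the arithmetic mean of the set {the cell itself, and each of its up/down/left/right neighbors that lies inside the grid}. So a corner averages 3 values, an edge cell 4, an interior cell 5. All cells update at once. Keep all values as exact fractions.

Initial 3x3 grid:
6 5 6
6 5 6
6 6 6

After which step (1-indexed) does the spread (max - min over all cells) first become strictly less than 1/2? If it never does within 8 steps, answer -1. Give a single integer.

Step 1: max=6, min=11/2, spread=1/2
Step 2: max=467/80, min=673/120, spread=11/48
  -> spread < 1/2 first at step 2
Step 3: max=697/120, min=40601/7200, spread=1219/7200
Step 4: max=555241/96000, min=2451397/432000, spread=755/6912
Step 5: max=99599881/17280000, min=147414509/25920000, spread=6353/82944
Step 6: max=5966522707/1036800000, min=8866141873/1555200000, spread=53531/995328
Step 7: max=13238385827/2304000000, min=532631555681/93312000000, spread=450953/11943936
Step 8: max=21426913549163/3732480000000, min=31991970206557/5598720000000, spread=3799043/143327232

Answer: 2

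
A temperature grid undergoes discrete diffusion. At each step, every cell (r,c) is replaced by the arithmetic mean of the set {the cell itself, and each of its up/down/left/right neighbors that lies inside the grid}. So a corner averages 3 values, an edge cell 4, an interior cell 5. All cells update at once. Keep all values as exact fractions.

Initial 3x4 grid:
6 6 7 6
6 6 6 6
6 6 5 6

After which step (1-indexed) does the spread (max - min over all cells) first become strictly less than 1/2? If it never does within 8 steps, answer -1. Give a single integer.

Answer: 2

Derivation:
Step 1: max=19/3, min=17/3, spread=2/3
Step 2: max=149/24, min=139/24, spread=5/12
  -> spread < 1/2 first at step 2
Step 3: max=1325/216, min=1267/216, spread=29/108
Step 4: max=329/54, min=319/54, spread=5/27
Step 5: max=15719/2592, min=15385/2592, spread=167/1296
Step 6: max=47009/7776, min=46303/7776, spread=353/3888
Step 7: max=1125739/186624, min=1113749/186624, spread=5995/93312
Step 8: max=6744023/1119744, min=6692905/1119744, spread=25559/559872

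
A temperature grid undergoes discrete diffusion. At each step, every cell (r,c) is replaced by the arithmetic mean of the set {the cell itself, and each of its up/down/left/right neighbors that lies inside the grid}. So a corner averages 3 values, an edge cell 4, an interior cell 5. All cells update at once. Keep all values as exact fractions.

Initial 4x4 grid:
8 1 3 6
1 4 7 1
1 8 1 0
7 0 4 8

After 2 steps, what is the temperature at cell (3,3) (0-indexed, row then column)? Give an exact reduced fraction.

Step 1: cell (3,3) = 4
Step 2: cell (3,3) = 13/4
Full grid after step 2:
  65/18 947/240 887/240 133/36
  917/240 177/50 383/100 47/15
  793/240 4 63/20 7/2
  35/9 101/30 4 13/4

Answer: 13/4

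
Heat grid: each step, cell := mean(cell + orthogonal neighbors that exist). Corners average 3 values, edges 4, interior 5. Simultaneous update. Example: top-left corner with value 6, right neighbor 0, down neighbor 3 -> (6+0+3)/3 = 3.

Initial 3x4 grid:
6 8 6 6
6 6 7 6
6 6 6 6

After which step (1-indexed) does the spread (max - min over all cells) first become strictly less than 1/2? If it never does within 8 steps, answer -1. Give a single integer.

Answer: 3

Derivation:
Step 1: max=27/4, min=6, spread=3/4
Step 2: max=1591/240, min=6, spread=151/240
Step 3: max=13921/2160, min=2207/360, spread=679/2160
  -> spread < 1/2 first at step 3
Step 4: max=1385341/216000, min=133661/21600, spread=48731/216000
Step 5: max=6183923/972000, min=16086883/2592000, spread=242147/1555200
Step 6: max=616388747/97200000, min=403854073/64800000, spread=848611/7776000
Step 7: max=44261568781/6998400000, min=58243180783/9331200000, spread=92669311/1119744000
Step 8: max=2650426014779/419904000000, min=3501349729997/559872000000, spread=781238953/13436928000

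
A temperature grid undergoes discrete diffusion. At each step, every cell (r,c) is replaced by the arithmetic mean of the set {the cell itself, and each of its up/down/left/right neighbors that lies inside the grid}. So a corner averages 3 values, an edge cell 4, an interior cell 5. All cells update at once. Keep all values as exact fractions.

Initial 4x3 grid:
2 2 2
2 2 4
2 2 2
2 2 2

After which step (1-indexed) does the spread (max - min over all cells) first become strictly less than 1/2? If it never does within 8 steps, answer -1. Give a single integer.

Answer: 3

Derivation:
Step 1: max=8/3, min=2, spread=2/3
Step 2: max=151/60, min=2, spread=31/60
Step 3: max=1291/540, min=2, spread=211/540
  -> spread < 1/2 first at step 3
Step 4: max=124897/54000, min=1847/900, spread=14077/54000
Step 5: max=1112407/486000, min=111683/54000, spread=5363/24300
Step 6: max=32900809/14580000, min=62869/30000, spread=93859/583200
Step 7: max=1959874481/874800000, min=102536467/48600000, spread=4568723/34992000
Step 8: max=116756435629/52488000000, min=3097618889/1458000000, spread=8387449/83980800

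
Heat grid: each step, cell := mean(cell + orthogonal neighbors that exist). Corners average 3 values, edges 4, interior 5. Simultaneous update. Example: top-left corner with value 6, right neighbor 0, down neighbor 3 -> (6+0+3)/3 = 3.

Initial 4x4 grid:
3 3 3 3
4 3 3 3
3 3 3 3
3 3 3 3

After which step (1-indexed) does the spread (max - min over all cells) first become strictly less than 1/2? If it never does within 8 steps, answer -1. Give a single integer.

Step 1: max=10/3, min=3, spread=1/3
  -> spread < 1/2 first at step 1
Step 2: max=391/120, min=3, spread=31/120
Step 3: max=3451/1080, min=3, spread=211/1080
Step 4: max=340843/108000, min=3, spread=16843/108000
Step 5: max=3054643/972000, min=27079/9000, spread=130111/972000
Step 6: max=91122367/29160000, min=1627159/540000, spread=3255781/29160000
Step 7: max=2724753691/874800000, min=1631107/540000, spread=82360351/874800000
Step 8: max=81483316891/26244000000, min=294106441/97200000, spread=2074577821/26244000000

Answer: 1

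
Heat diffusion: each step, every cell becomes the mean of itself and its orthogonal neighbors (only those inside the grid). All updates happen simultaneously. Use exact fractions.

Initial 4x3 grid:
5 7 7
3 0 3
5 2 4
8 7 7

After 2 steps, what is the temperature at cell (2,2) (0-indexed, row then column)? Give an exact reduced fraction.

Step 1: cell (2,2) = 4
Step 2: cell (2,2) = 171/40
Full grid after step 2:
  13/3 221/48 167/36
  63/16 181/50 97/24
  1081/240 211/50 171/40
  103/18 167/30 16/3

Answer: 171/40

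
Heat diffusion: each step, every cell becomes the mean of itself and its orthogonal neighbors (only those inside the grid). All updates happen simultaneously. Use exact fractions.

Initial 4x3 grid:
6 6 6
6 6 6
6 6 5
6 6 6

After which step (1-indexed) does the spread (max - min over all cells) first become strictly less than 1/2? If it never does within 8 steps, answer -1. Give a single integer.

Answer: 1

Derivation:
Step 1: max=6, min=17/3, spread=1/3
  -> spread < 1/2 first at step 1
Step 2: max=6, min=689/120, spread=31/120
Step 3: max=6, min=6269/1080, spread=211/1080
Step 4: max=10753/1800, min=631103/108000, spread=14077/108000
Step 5: max=644317/108000, min=5691593/972000, spread=5363/48600
Step 6: max=357131/60000, min=171219191/29160000, spread=93859/1166400
Step 7: max=577863533/97200000, min=10287325519/1749600000, spread=4568723/69984000
Step 8: max=17314381111/2916000000, min=618075564371/104976000000, spread=8387449/167961600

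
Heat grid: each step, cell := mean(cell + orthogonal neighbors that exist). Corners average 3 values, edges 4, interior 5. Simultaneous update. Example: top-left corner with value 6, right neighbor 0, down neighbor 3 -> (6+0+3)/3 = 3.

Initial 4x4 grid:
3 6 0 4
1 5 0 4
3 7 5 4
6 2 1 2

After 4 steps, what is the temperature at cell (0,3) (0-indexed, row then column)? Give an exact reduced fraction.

Answer: 38333/12960

Derivation:
Step 1: cell (0,3) = 8/3
Step 2: cell (0,3) = 49/18
Step 3: cell (0,3) = 6223/2160
Step 4: cell (0,3) = 38333/12960
Full grid after step 4:
  43927/12960 353713/108000 331673/108000 38333/12960
  770471/216000 616061/180000 575431/180000 656641/216000
  802927/216000 129443/36000 118789/36000 671657/216000
  244441/64800 193993/54000 178613/54000 201911/64800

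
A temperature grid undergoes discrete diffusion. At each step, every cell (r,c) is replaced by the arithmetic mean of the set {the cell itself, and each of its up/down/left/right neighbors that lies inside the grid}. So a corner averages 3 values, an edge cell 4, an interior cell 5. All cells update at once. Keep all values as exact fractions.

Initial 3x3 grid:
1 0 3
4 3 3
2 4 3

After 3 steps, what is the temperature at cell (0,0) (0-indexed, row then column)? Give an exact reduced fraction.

Step 1: cell (0,0) = 5/3
Step 2: cell (0,0) = 71/36
Step 3: cell (0,0) = 4753/2160
Full grid after step 3:
  4753/2160 31991/14400 189/80
  6061/2400 15767/6000 9679/3600
  3109/1080 2651/900 811/270

Answer: 4753/2160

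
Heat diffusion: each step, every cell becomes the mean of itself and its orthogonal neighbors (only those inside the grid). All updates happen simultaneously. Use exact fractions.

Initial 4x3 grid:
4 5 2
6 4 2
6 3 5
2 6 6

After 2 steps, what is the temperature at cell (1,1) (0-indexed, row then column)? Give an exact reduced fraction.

Step 1: cell (1,1) = 4
Step 2: cell (1,1) = 104/25
Full grid after step 2:
  55/12 63/16 10/3
  73/16 104/25 57/16
  1123/240 213/50 1063/240
  79/18 1163/240 167/36

Answer: 104/25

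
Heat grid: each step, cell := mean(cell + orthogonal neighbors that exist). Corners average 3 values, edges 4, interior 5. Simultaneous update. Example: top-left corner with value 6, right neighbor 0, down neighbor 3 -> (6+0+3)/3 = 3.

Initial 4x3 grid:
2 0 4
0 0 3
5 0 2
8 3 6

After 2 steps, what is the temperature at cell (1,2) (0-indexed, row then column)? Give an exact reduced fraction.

Answer: 119/60

Derivation:
Step 1: cell (1,2) = 9/4
Step 2: cell (1,2) = 119/60
Full grid after step 2:
  47/36 51/40 73/36
  47/30 81/50 119/60
  37/12 257/100 8/3
  77/18 61/16 32/9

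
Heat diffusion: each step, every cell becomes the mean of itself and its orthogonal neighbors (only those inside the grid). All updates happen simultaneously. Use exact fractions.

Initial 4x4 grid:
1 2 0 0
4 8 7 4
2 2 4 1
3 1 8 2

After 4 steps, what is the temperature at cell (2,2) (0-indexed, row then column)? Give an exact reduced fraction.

Step 1: cell (2,2) = 22/5
Step 2: cell (2,2) = 189/50
Step 3: cell (2,2) = 5569/1500
Step 4: cell (2,2) = 78917/22500
Full grid after step 4:
  102493/32400 342043/108000 325663/108000 186221/64800
  44231/13500 302857/90000 599579/180000 674561/216000
  29101/9000 69239/20000 78917/22500 742009/216000
  7627/2400 240553/72000 765619/216000 56611/16200

Answer: 78917/22500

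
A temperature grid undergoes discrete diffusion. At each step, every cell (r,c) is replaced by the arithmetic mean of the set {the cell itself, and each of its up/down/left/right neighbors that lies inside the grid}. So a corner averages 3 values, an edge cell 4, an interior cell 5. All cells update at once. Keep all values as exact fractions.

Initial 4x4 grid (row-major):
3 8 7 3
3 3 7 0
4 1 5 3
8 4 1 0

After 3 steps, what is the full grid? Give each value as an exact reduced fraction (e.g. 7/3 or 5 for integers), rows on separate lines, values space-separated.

Answer: 9799/2160 16631/3600 16711/3600 8879/2160
29887/7200 25729/6000 23609/6000 25847/7200
28967/7200 22439/6000 19679/6000 19487/7200
8609/2160 6473/1800 5153/1800 5129/2160

Derivation:
After step 1:
  14/3 21/4 25/4 10/3
  13/4 22/5 22/5 13/4
  4 17/5 17/5 2
  16/3 7/2 5/2 4/3
After step 2:
  79/18 617/120 577/120 77/18
  979/240 207/50 217/50 779/240
  959/240 187/50 157/50 599/240
  77/18 221/60 161/60 35/18
After step 3:
  9799/2160 16631/3600 16711/3600 8879/2160
  29887/7200 25729/6000 23609/6000 25847/7200
  28967/7200 22439/6000 19679/6000 19487/7200
  8609/2160 6473/1800 5153/1800 5129/2160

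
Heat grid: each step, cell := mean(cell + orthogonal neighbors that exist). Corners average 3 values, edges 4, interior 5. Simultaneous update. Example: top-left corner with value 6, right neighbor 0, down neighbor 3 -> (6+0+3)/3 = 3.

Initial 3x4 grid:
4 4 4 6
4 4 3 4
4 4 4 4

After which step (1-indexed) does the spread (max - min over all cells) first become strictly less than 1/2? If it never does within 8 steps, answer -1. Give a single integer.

Step 1: max=14/3, min=15/4, spread=11/12
Step 2: max=79/18, min=311/80, spread=361/720
Step 3: max=4589/1080, min=3139/800, spread=7027/21600
  -> spread < 1/2 first at step 3
Step 4: max=540917/129600, min=94523/24000, spread=9529/40500
Step 5: max=32121193/7776000, min=426469/108000, spread=56617/311040
Step 6: max=1913639087/466560000, min=51317917/12960000, spread=2647763/18662400
Step 7: max=114290153533/27993600000, min=3086631803/777600000, spread=25371269/223948800
Step 8: max=6834017598647/1679616000000, min=185642141077/46656000000, spread=1207204159/13436928000

Answer: 3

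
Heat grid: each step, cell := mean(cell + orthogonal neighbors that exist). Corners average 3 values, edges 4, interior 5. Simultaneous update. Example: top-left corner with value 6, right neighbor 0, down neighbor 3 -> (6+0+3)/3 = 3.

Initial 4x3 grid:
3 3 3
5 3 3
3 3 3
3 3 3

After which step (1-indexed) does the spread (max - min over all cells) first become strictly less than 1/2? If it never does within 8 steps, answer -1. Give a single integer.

Step 1: max=11/3, min=3, spread=2/3
Step 2: max=211/60, min=3, spread=31/60
Step 3: max=1831/540, min=3, spread=211/540
  -> spread < 1/2 first at step 3
Step 4: max=178897/54000, min=2747/900, spread=14077/54000
Step 5: max=1598407/486000, min=165683/54000, spread=5363/24300
Step 6: max=47480809/14580000, min=92869/30000, spread=93859/583200
Step 7: max=2834674481/874800000, min=151136467/48600000, spread=4568723/34992000
Step 8: max=169244435629/52488000000, min=4555618889/1458000000, spread=8387449/83980800

Answer: 3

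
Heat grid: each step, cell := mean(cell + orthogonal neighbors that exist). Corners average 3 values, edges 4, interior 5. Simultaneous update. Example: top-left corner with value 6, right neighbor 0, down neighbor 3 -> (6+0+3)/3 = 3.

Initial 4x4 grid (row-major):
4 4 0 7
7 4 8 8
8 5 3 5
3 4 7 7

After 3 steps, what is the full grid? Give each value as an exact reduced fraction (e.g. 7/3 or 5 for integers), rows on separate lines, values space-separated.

Answer: 3527/720 2191/480 12011/2400 1861/360
1211/240 10269/2000 5077/1000 13711/2400
1279/240 1021/200 33197/6000 1637/288
1853/360 209/40 1927/360 12551/2160

Derivation:
After step 1:
  5 3 19/4 5
  23/4 28/5 23/5 7
  23/4 24/5 28/5 23/4
  5 19/4 21/4 19/3
After step 2:
  55/12 367/80 347/80 67/12
  221/40 19/4 551/100 447/80
  213/40 53/10 26/5 1481/240
  31/6 99/20 329/60 52/9
After step 3:
  3527/720 2191/480 12011/2400 1861/360
  1211/240 10269/2000 5077/1000 13711/2400
  1279/240 1021/200 33197/6000 1637/288
  1853/360 209/40 1927/360 12551/2160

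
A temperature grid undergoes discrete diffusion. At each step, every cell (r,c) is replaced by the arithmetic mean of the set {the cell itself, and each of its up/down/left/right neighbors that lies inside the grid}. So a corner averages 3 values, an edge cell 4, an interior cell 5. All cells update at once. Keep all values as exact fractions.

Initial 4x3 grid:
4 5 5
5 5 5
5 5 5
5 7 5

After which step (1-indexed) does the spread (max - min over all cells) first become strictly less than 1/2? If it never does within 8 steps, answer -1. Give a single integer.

Step 1: max=17/3, min=14/3, spread=1
Step 2: max=667/120, min=85/18, spread=301/360
Step 3: max=5837/1080, min=1039/216, spread=107/180
Step 4: max=2311771/432000, min=631523/129600, spread=620083/1296000
  -> spread < 1/2 first at step 4
Step 5: max=20613161/3888000, min=38198287/7776000, spread=201869/518400
Step 6: max=8190996811/1555200000, min=2309757953/466560000, spread=1475410903/4665600000
Step 7: max=73327349501/13996800000, min=139334747227/27993600000, spread=3614791/13824000
Step 8: max=29205349068691/5598720000000, min=8400317342993/1679616000000, spread=3612873776143/16796160000000

Answer: 4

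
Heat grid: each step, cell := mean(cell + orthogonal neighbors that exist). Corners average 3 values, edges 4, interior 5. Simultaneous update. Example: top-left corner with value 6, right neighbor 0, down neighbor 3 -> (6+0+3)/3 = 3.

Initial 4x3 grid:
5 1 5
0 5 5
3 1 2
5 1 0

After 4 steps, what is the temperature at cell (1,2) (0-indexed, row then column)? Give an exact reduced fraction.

Step 1: cell (1,2) = 17/4
Step 2: cell (1,2) = 739/240
Step 3: cell (1,2) = 22903/7200
Step 4: cell (1,2) = 628771/216000
Full grid after step 4:
  16339/5400 666661/216000 213193/64800
  32897/12000 529813/180000 628771/216000
  91741/36000 289867/120000 60119/24000
  98167/43200 642523/288000 91417/43200

Answer: 628771/216000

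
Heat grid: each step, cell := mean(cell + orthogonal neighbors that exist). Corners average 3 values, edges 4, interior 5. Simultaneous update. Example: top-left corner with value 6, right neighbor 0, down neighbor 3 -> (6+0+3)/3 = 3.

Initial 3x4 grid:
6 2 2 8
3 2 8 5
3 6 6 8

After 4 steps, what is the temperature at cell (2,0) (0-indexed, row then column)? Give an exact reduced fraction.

Answer: 1253/300

Derivation:
Step 1: cell (2,0) = 4
Step 2: cell (2,0) = 47/12
Step 3: cell (2,0) = 3029/720
Step 4: cell (2,0) = 1253/300
Full grid after step 4:
  246523/64800 459503/108000 57647/12000 234017/43200
  1743317/432000 391139/90000 1882531/360000 4846919/864000
  1253/300 340627/72000 1155521/216000 768601/129600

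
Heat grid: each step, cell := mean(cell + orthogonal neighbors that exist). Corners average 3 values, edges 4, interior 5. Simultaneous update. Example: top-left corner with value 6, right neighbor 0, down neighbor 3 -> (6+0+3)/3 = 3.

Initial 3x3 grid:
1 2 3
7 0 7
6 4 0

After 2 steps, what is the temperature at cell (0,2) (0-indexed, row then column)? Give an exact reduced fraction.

Step 1: cell (0,2) = 4
Step 2: cell (0,2) = 8/3
Full grid after step 2:
  25/9 77/24 8/3
  33/8 14/5 85/24
  35/9 95/24 26/9

Answer: 8/3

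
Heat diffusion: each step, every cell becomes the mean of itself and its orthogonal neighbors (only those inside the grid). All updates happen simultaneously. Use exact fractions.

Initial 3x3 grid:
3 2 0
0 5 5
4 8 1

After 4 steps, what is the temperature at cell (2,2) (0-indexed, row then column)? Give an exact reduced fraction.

Step 1: cell (2,2) = 14/3
Step 2: cell (2,2) = 143/36
Step 3: cell (2,2) = 1685/432
Step 4: cell (2,2) = 95767/25920
Full grid after step 4:
  37301/12960 84149/28800 76967/25920
  17617/5400 237103/72000 193823/57600
  5189/1440 321847/86400 95767/25920

Answer: 95767/25920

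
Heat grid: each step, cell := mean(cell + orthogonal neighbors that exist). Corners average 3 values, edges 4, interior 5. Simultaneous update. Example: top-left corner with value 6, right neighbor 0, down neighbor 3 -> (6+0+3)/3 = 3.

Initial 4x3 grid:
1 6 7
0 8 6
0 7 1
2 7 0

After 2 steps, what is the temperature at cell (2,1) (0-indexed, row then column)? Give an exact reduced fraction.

Step 1: cell (2,1) = 23/5
Step 2: cell (2,1) = 79/20
Full grid after step 2:
  121/36 587/120 52/9
  367/120 93/20 311/60
  121/40 79/20 61/15
  37/12 107/30 61/18

Answer: 79/20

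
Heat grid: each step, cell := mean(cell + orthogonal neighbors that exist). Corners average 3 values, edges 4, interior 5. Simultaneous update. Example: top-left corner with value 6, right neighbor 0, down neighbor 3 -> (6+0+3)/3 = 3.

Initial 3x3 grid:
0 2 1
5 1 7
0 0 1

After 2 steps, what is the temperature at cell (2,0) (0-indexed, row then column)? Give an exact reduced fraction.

Answer: 11/9

Derivation:
Step 1: cell (2,0) = 5/3
Step 2: cell (2,0) = 11/9
Full grid after step 2:
  29/18 29/12 41/18
  17/8 17/10 23/8
  11/9 47/24 17/9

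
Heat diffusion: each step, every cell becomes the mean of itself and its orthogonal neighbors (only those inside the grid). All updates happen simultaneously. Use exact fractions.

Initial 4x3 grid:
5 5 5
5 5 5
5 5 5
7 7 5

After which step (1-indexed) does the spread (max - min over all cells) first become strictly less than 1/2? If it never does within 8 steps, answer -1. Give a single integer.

Answer: 6

Derivation:
Step 1: max=19/3, min=5, spread=4/3
Step 2: max=107/18, min=5, spread=17/18
Step 3: max=6247/1080, min=5, spread=847/1080
Step 4: max=91631/16200, min=1133/225, spread=2011/3240
Step 5: max=10850783/1944000, min=273713/54000, spread=199423/388800
Step 6: max=644104867/116640000, min=5515249/1080000, spread=1938319/4665600
  -> spread < 1/2 first at step 6
Step 7: max=38353677053/6998400000, min=499444199/97200000, spread=95747789/279936000
Step 8: max=2287089255127/419904000000, min=30133143941/5832000000, spread=940023131/3359232000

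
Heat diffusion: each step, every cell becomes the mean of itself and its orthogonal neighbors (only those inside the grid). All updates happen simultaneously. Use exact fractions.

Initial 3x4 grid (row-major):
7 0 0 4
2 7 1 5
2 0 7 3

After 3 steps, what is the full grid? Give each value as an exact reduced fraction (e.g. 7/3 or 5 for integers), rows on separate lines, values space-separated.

Answer: 47/16 1517/480 421/160 37/12
4771/1440 167/60 271/80 3031/960
1225/432 4801/1440 511/160 137/36

Derivation:
After step 1:
  3 7/2 5/4 3
  9/2 2 4 13/4
  4/3 4 11/4 5
After step 2:
  11/3 39/16 47/16 5/2
  65/24 18/5 53/20 61/16
  59/18 121/48 63/16 11/3
After step 3:
  47/16 1517/480 421/160 37/12
  4771/1440 167/60 271/80 3031/960
  1225/432 4801/1440 511/160 137/36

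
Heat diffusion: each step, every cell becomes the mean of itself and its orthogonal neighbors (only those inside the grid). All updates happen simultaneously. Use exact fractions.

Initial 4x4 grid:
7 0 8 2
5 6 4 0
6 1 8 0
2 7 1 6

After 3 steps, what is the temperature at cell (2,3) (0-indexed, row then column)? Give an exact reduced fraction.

Answer: 12793/3600

Derivation:
Step 1: cell (2,3) = 7/2
Step 2: cell (2,3) = 38/15
Step 3: cell (2,3) = 12793/3600
Full grid after step 3:
  3179/720 2213/480 25787/7200 7547/2160
  29/6 8009/2000 24617/6000 10741/3600
  413/100 9151/2000 20651/6000 12793/3600
  1079/240 9227/2400 29441/7200 6953/2160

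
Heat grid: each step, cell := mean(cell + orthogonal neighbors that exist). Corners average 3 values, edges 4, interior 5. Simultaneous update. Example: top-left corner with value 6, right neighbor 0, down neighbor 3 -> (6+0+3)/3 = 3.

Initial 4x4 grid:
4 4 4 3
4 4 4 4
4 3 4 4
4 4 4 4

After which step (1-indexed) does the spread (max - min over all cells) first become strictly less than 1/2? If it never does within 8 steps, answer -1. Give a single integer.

Answer: 1

Derivation:
Step 1: max=4, min=11/3, spread=1/3
  -> spread < 1/2 first at step 1
Step 2: max=4, min=67/18, spread=5/18
Step 3: max=157/40, min=823/216, spread=31/270
Step 4: max=14117/3600, min=123683/32400, spread=337/3240
Step 5: max=420847/108000, min=3734909/972000, spread=26357/486000
Step 6: max=840847/216000, min=4487579/1166400, spread=132487/2916000
Step 7: max=377558111/97200000, min=134959349/34992000, spread=12019637/437400000
Step 8: max=11320041937/2916000000, min=101309439563/26244000000, spread=57093787/2624400000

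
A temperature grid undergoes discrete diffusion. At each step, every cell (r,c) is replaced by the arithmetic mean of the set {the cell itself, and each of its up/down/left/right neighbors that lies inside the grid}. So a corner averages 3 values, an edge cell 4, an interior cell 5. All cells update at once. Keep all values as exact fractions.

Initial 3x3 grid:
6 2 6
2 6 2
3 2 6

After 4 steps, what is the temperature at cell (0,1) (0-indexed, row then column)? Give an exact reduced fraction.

Answer: 823783/216000

Derivation:
Step 1: cell (0,1) = 5
Step 2: cell (0,1) = 217/60
Step 3: cell (0,1) = 929/225
Step 4: cell (0,1) = 823783/216000
Full grid after step 4:
  501271/129600 823783/216000 16403/4050
  3103507/864000 700217/180000 823783/216000
  236423/64800 3103507/864000 501271/129600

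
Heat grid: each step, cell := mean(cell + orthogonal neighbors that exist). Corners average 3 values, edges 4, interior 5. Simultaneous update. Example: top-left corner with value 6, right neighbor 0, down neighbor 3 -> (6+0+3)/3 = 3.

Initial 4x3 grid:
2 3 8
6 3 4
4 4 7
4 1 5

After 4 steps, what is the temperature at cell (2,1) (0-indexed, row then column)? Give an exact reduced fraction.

Answer: 93121/22500

Derivation:
Step 1: cell (2,1) = 19/5
Step 2: cell (2,1) = 104/25
Step 3: cell (2,1) = 24539/6000
Step 4: cell (2,1) = 93121/22500
Full grid after step 4:
  263023/64800 462803/108000 48683/10800
  869041/216000 763393/180000 162361/36000
  281107/72000 93121/22500 470473/108000
  41503/10800 1719847/432000 272843/64800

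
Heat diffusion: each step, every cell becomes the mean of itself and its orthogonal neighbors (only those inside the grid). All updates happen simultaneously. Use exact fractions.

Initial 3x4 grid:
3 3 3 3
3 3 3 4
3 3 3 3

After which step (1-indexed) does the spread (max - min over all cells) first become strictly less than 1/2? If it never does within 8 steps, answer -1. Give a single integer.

Step 1: max=10/3, min=3, spread=1/3
  -> spread < 1/2 first at step 1
Step 2: max=787/240, min=3, spread=67/240
Step 3: max=6917/2160, min=3, spread=437/2160
Step 4: max=2749531/864000, min=3009/1000, spread=29951/172800
Step 5: max=24543821/7776000, min=10204/3375, spread=206761/1555200
Step 6: max=9787395571/3110400000, min=16365671/5400000, spread=14430763/124416000
Step 7: max=584979741689/186624000000, min=1313652727/432000000, spread=139854109/1492992000
Step 8: max=35014791890251/11197440000000, min=118491228977/38880000000, spread=7114543559/89579520000

Answer: 1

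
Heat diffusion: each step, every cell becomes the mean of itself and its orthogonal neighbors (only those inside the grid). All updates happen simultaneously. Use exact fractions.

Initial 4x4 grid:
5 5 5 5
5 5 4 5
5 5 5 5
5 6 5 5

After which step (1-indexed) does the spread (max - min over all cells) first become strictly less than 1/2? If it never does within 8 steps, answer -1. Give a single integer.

Step 1: max=16/3, min=19/4, spread=7/12
Step 2: max=631/120, min=239/50, spread=287/600
  -> spread < 1/2 first at step 2
Step 3: max=5611/1080, min=11633/2400, spread=7523/21600
Step 4: max=166339/32400, min=52429/10800, spread=2263/8100
Step 5: max=4973317/972000, min=63247/12960, spread=7181/30375
Step 6: max=148349137/29160000, min=9502907/1944000, spread=1451383/7290000
Step 7: max=4437345871/874800000, min=1430283433/291600000, spread=36623893/218700000
Step 8: max=132692146369/26244000000, min=42999117319/8748000000, spread=923698603/6561000000

Answer: 2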